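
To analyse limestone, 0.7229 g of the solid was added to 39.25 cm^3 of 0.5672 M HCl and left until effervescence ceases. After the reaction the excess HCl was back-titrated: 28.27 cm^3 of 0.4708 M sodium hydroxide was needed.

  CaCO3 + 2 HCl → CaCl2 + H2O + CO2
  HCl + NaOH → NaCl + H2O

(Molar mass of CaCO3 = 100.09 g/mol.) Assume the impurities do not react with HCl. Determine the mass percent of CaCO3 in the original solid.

61.98 %

n(HCl) added = 0.03925 × 0.5672 = 0.02226 mol
n(NaOH) used in back-titration = 0.02827 × 0.4708 = 0.01331 mol
n(HCl) left over = 0.01331 mol (1:1 ratio)
n(HCl) consumed by analyte = 0.02226 − 0.01331 = 8.953 × 10^-3 mol
From the 1:2 ratio, n(CaCO3) = 1/2 × 8.953 × 10^-3 = 4.477 × 10^-3 mol
mass of CaCO3 = 4.477 × 10^-3 × 100.09 = 0.4481 g
% CaCO3 = 0.4481 / 0.7229 × 100 = 61.98 %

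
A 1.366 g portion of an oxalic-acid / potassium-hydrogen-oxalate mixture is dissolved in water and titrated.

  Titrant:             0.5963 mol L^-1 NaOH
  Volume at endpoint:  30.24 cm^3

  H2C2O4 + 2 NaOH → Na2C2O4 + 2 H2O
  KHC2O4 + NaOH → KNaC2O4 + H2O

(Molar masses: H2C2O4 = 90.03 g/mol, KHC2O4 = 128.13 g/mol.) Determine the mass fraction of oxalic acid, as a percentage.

n(NaOH) = 0.03024 × 0.5963 = 0.01803 mol
Let x = n(H2C2O4), y = n(KHC2O4).
Titrant: 2x + 1y = 0.01803;  mass: 90.03x + 128.13y = 1.366
Solving, x = 5.682 × 10^-3 mol, y = 6.669 × 10^-3 mol
mass of H2C2O4 = 5.682 × 10^-3 × 90.03 = 0.5115 g
% H2C2O4 = 0.5115 / 1.366 × 100 = 37.45 %

37.45 %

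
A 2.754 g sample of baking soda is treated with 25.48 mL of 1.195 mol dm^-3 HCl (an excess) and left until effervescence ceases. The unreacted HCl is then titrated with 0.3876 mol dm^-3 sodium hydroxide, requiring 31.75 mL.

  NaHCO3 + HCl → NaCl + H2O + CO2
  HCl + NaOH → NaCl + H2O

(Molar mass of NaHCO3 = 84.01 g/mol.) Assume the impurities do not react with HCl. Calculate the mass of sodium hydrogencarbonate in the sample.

n(HCl) added = 0.02548 × 1.195 = 0.03045 mol
n(NaOH) used in back-titration = 0.03175 × 0.3876 = 0.01231 mol
n(HCl) left over = 0.01231 mol (1:1 ratio)
n(HCl) consumed by analyte = 0.03045 − 0.01231 = 0.01814 mol
n(NaHCO3) = 0.01814 mol (1:1 ratio)
mass of NaHCO3 = 0.01814 × 84.01 = 1.524 g

1.524 g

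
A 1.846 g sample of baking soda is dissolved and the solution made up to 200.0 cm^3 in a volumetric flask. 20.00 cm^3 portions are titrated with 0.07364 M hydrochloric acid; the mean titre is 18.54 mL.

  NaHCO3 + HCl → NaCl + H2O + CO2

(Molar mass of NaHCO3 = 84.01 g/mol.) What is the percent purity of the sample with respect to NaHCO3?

n(HCl) per titration = 0.01854 × 0.07364 = 1.365 × 10^-3 mol
n(NaHCO3) in each aliquot = 1.365 × 10^-3 mol (1:1 ratio)
n(NaHCO3) in the whole flask = 1.365 × 10^-3 × 200.0/20.00 = 0.01365 mol
mass of NaHCO3 = 0.01365 × 84.01 = 1.147 g
% NaHCO3 = 1.147 / 1.846 × 100 = 62.13 %

62.13 %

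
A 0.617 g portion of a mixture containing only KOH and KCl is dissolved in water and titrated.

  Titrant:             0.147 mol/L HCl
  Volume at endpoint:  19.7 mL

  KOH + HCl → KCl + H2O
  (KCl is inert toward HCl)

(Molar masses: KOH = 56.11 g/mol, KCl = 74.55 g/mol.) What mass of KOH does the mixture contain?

0.162 g

n(HCl) = 0.0197 × 0.147 = 2.90 × 10^-3 mol
Let x = n(KOH), y = n(KCl).
Titrant: 1x = 2.90 × 10^-3;  mass: 56.11x + 74.55y = 0.617
Solving, x = 2.90 × 10^-3 mol, y = 6.10 × 10^-3 mol
mass of KOH = 2.90 × 10^-3 × 56.11 = 0.162 g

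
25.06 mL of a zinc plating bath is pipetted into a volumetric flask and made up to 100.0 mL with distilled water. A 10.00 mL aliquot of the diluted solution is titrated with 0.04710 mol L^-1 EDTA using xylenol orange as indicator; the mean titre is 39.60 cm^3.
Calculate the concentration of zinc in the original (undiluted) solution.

Zn^2+ + EDTA^4- → [Zn(EDTA)]^2-
n(EDTA) = 0.03960 × 0.04710 = 1.865 × 10^-3 mol
n(Zn2+) in the aliquot = 1.865 × 10^-3 mol (1:1 ratio)
[Zn2+]_dilute = 1.865 × 10^-3 / 0.01000 = 0.1865 mol/L
Dilution factor = 100.0 / 25.06 = 3.990
[Zn2+]_stock = 0.1865 × 3.990 = 0.7443 mol/L

0.7443 mol/L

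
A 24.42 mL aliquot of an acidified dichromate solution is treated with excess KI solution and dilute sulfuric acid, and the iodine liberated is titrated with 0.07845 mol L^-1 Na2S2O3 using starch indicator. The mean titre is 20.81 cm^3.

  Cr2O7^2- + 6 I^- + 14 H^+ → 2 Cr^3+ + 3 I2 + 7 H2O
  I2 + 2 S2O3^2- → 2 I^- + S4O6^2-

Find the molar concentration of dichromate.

0.01114 mol/L

n(S2O3^2-) = 0.02081 × 0.07845 = 1.633 × 10^-3 mol
n(I2) = n(S2O3^2-)/2 = 8.163 × 10^-4 mol
From the 1:3 ratio, n(Cr2O7^2-) in the aliquot = 1/3 × 8.163 × 10^-4 = 2.721 × 10^-4 mol
[Cr2O7^2-] = 2.721 × 10^-4 / 0.02442 = 0.01114 mol/L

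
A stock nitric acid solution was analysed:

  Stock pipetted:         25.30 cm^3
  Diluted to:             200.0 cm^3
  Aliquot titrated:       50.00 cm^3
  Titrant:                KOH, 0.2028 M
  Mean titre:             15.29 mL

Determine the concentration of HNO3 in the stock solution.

0.4902 M

HNO3 + KOH → KNO3 + H2O
n(KOH) = 0.01529 × 0.2028 = 3.101 × 10^-3 mol
n(HNO3) in the aliquot = 3.101 × 10^-3 mol (1:1 ratio)
[HNO3]_dilute = 3.101 × 10^-3 / 0.05000 = 0.06202 mol/L
Dilution factor = 200.0 / 25.30 = 7.905
[HNO3]_stock = 0.06202 × 7.905 = 0.4902 mol/L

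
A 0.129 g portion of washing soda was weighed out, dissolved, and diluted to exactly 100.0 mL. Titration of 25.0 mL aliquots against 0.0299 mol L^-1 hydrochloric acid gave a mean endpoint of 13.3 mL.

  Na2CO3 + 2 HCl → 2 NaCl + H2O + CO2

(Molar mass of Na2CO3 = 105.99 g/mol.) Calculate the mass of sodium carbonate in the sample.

0.0843 g

n(HCl) per titration = 0.0133 × 0.0299 = 3.98 × 10^-4 mol
From the 1:2 ratio, n(Na2CO3) in each aliquot = 1/2 × 3.98 × 10^-4 = 1.99 × 10^-4 mol
n(Na2CO3) in the whole flask = 1.99 × 10^-4 × 100.0/25.0 = 7.95 × 10^-4 mol
mass of Na2CO3 = 7.95 × 10^-4 × 105.99 = 0.0843 g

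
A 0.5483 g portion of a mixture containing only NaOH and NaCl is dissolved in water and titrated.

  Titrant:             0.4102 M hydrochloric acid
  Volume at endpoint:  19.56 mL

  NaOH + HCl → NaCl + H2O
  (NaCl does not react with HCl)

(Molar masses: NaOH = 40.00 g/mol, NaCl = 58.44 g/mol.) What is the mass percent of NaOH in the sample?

n(HCl) = 0.01956 × 0.4102 = 8.024 × 10^-3 mol
Let x = n(NaOH), y = n(NaCl).
Titrant: 1x = 8.024 × 10^-3;  mass: 40.00x + 58.44y = 0.5483
Solving, x = 8.024 × 10^-3 mol, y = 3.890 × 10^-3 mol
mass of NaOH = 8.024 × 10^-3 × 40.00 = 0.3209 g
% NaOH = 0.3209 / 0.5483 × 100 = 58.53 %

58.53 %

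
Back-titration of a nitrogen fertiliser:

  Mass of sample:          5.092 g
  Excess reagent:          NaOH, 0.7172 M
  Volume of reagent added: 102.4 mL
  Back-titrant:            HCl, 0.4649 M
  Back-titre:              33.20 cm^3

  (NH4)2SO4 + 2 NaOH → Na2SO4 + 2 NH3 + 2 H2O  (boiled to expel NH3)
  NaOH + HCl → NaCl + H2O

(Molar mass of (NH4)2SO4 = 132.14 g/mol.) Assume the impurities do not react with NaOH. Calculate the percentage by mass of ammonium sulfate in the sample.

75.27 %

n(NaOH) added = 0.1024 × 0.7172 = 0.07344 mol
n(HCl) used in back-titration = 0.03320 × 0.4649 = 0.01543 mol
n(NaOH) left over = 0.01543 mol (1:1 ratio)
n(NaOH) consumed by analyte = 0.07344 − 0.01543 = 0.05801 mol
From the 1:2 ratio, n((NH4)2SO4) = 1/2 × 0.05801 = 0.02900 mol
mass of (NH4)2SO4 = 0.02900 × 132.14 = 3.832 g
% (NH4)2SO4 = 3.832 / 5.092 × 100 = 75.27 %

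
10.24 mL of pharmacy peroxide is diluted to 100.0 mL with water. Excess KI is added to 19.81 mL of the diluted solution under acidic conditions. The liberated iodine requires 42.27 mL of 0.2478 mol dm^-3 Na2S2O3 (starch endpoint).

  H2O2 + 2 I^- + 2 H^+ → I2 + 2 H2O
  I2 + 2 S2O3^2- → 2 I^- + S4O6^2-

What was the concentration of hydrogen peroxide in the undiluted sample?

n(S2O3^2-) = 0.04227 × 0.2478 = 0.01047 mol
n(I2) = n(S2O3^2-)/2 = 5.237 × 10^-3 mol
n(H2O2) in the aliquot = 5.237 × 10^-3 mol (1:1 ratio)
[H2O2]_dilute = 5.237 × 10^-3 / 0.01981 = 0.2644 mol/L
[H2O2]_original = 0.2644 × 100.0/10.24 = 2.582 mol/L

2.582 mol/L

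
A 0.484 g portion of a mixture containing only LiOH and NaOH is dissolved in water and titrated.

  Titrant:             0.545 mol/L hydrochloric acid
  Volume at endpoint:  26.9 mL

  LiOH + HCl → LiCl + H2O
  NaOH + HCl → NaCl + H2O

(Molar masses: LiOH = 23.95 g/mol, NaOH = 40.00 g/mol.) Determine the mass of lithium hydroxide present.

n(HCl) = 0.0269 × 0.545 = 0.0147 mol
Let x = n(LiOH), y = n(NaOH).
Titrant: 1x + 1y = 0.0147;  mass: 23.95x + 40.00y = 0.484
Solving, x = 6.38 × 10^-3 mol, y = 8.28 × 10^-3 mol
mass of LiOH = 6.38 × 10^-3 × 23.95 = 0.153 g

0.153 g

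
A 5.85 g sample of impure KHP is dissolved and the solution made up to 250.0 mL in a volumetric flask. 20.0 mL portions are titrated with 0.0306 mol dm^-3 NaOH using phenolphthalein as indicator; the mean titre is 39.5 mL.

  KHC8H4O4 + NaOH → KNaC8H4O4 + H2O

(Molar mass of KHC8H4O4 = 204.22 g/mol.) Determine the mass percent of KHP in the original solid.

52.7 %

n(NaOH) per titration = 0.0395 × 0.0306 = 1.21 × 10^-3 mol
n(KHC8H4O4) in each aliquot = 1.21 × 10^-3 mol (1:1 ratio)
n(KHC8H4O4) in the whole flask = 1.21 × 10^-3 × 250.0/20.0 = 0.0151 mol
mass of KHC8H4O4 = 0.0151 × 204.22 = 3.09 g
% KHC8H4O4 = 3.09 / 5.85 × 100 = 52.7 %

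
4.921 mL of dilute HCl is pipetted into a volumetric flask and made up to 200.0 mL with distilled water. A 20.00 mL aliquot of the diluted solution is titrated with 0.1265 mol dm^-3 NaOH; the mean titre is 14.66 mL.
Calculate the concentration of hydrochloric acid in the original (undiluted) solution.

HCl + NaOH → NaCl + H2O
n(NaOH) = 0.01466 × 0.1265 = 1.854 × 10^-3 mol
n(HCl) in the aliquot = 1.854 × 10^-3 mol (1:1 ratio)
[HCl]_dilute = 1.854 × 10^-3 / 0.02000 = 0.09272 mol/L
Dilution factor = 200.0 / 4.921 = 40.64
[HCl]_stock = 0.09272 × 40.64 = 3.769 mol/L

3.769 mol/L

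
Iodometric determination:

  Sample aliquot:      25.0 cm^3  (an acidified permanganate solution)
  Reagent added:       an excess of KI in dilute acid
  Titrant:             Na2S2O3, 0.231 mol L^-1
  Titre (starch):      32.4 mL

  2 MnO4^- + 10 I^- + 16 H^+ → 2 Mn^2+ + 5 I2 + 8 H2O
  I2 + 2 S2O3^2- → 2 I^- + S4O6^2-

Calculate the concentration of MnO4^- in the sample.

0.0599 mol/L

n(S2O3^2-) = 0.0324 × 0.231 = 7.48 × 10^-3 mol
n(I2) = n(S2O3^2-)/2 = 3.74 × 10^-3 mol
From the 2:5 ratio, n(MnO4^-) in the aliquot = 2/5 × 3.74 × 10^-3 = 1.50 × 10^-3 mol
[MnO4^-] = 1.50 × 10^-3 / 0.0250 = 0.0599 mol/L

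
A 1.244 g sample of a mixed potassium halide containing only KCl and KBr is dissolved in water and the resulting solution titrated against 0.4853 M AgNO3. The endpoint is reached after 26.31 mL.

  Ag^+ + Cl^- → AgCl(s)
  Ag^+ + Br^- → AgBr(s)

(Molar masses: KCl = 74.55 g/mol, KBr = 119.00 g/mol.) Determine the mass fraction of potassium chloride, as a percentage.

n(AgNO3) = 0.02631 × 0.4853 = 0.01277 mol
Let x = n(KCl), y = n(KBr).
Titrant: 1x + 1y = 0.01277;  mass: 74.55x + 119.00y = 1.244
Solving, x = 6.196 × 10^-3 mol, y = 6.572 × 10^-3 mol
mass of KCl = 6.196 × 10^-3 × 74.55 = 0.4619 g
% KCl = 0.4619 / 1.244 × 100 = 37.13 %

37.13 %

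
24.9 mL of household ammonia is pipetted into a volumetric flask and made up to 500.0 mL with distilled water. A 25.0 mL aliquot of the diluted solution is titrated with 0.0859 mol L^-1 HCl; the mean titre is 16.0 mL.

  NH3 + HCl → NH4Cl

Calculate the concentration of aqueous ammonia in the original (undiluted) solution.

n(HCl) = 0.0160 × 0.0859 = 1.37 × 10^-3 mol
n(NH3) in the aliquot = 1.37 × 10^-3 mol (1:1 ratio)
[NH3]_dilute = 1.37 × 10^-3 / 0.0250 = 0.0550 mol/L
Dilution factor = 500.0 / 24.9 = 20.08
[NH3]_stock = 0.0550 × 20.08 = 1.10 mol/L

1.10 mol/L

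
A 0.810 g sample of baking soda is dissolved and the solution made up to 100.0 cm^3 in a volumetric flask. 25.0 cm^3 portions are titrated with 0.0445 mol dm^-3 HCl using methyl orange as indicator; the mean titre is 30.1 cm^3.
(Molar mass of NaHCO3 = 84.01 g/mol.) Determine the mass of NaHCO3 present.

0.450 g

NaHCO3 + HCl → NaCl + H2O + CO2
n(HCl) per titration = 0.0301 × 0.0445 = 1.34 × 10^-3 mol
n(NaHCO3) in each aliquot = 1.34 × 10^-3 mol (1:1 ratio)
n(NaHCO3) in the whole flask = 1.34 × 10^-3 × 100.0/25.0 = 5.36 × 10^-3 mol
mass of NaHCO3 = 5.36 × 10^-3 × 84.01 = 0.450 g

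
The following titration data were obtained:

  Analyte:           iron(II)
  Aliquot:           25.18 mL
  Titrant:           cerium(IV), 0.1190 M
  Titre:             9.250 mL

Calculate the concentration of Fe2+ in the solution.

Ce^4+ + Fe^2+ → Ce^3+ + Fe^3+
n(Ce4+) = 0.009250 L × 0.1190 mol/L = 1.101 × 10^-3 mol
n(Fe2+) = 1.101 × 10^-3 mol (1:1 mole ratio)
[Fe2+] = 1.101 × 10^-3 mol / 0.02518 L = 0.04372 mol/L

0.04372 M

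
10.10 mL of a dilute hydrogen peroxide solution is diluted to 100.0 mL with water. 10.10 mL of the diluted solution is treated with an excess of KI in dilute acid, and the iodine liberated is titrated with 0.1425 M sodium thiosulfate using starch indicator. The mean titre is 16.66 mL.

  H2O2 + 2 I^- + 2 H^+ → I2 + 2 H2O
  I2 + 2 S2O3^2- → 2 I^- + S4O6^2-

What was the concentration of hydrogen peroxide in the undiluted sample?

n(S2O3^2-) = 0.01666 × 0.1425 = 2.374 × 10^-3 mol
n(I2) = n(S2O3^2-)/2 = 1.187 × 10^-3 mol
n(H2O2) in the aliquot = 1.187 × 10^-3 mol (1:1 ratio)
[H2O2]_dilute = 1.187 × 10^-3 / 0.01010 = 0.1175 mol/L
[H2O2]_original = 0.1175 × 100.0/10.10 = 1.164 mol/L

1.164 M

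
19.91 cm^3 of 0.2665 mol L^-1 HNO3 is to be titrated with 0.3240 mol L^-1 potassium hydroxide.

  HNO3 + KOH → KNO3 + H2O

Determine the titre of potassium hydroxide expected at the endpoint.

n(HNO3) = 0.01991 L × 0.2665 mol/L = 5.306 × 10^-3 mol
n(KOH) = 5.306 × 10^-3 mol (1:1 stoichiometry)
V(KOH) = 5.306 × 10^-3 mol / 0.3240 mol/L = 0.01638 L = 16.38 mL

16.38 mL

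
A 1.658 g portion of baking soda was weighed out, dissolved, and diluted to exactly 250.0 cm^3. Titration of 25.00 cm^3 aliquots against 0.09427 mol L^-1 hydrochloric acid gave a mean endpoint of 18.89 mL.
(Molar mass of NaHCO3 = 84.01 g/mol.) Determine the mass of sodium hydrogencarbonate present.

1.496 g

NaHCO3 + HCl → NaCl + H2O + CO2
n(HCl) per titration = 0.01889 × 0.09427 = 1.781 × 10^-3 mol
n(NaHCO3) in each aliquot = 1.781 × 10^-3 mol (1:1 ratio)
n(NaHCO3) in the whole flask = 1.781 × 10^-3 × 250.0/25.00 = 0.01781 mol
mass of NaHCO3 = 0.01781 × 84.01 = 1.496 g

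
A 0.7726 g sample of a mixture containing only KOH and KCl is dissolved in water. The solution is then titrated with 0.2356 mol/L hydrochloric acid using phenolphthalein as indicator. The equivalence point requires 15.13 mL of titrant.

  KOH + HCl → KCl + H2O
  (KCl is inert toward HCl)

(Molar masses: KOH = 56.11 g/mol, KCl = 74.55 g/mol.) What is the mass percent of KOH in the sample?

n(HCl) = 0.01513 × 0.2356 = 3.565 × 10^-3 mol
Let x = n(KOH), y = n(KCl).
Titrant: 1x = 3.565 × 10^-3;  mass: 56.11x + 74.55y = 0.7726
Solving, x = 3.565 × 10^-3 mol, y = 7.681 × 10^-3 mol
mass of KOH = 3.565 × 10^-3 × 56.11 = 0.2000 g
% KOH = 0.2000 / 0.7726 × 100 = 25.89 %

25.89 %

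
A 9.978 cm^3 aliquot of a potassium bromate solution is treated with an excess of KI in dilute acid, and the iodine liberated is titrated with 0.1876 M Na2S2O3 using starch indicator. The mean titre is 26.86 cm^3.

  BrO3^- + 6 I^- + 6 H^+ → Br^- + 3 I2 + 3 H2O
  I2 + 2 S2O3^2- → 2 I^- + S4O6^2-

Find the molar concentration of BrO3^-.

0.08417 M

n(S2O3^2-) = 0.02686 × 0.1876 = 5.039 × 10^-3 mol
n(I2) = n(S2O3^2-)/2 = 2.519 × 10^-3 mol
From the 1:3 ratio, n(BrO3^-) in the aliquot = 1/3 × 2.519 × 10^-3 = 8.398 × 10^-4 mol
[BrO3^-] = 8.398 × 10^-4 / 0.009978 = 0.08417 mol/L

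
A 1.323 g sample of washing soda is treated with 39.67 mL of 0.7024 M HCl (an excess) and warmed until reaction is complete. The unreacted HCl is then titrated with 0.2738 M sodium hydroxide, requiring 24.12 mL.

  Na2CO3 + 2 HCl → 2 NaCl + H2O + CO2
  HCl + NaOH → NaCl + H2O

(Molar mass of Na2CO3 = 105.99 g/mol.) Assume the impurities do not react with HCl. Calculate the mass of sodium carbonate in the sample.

n(HCl) added = 0.03967 × 0.7024 = 0.02786 mol
n(NaOH) used in back-titration = 0.02412 × 0.2738 = 6.604 × 10^-3 mol
n(HCl) left over = 6.604 × 10^-3 mol (1:1 ratio)
n(HCl) consumed by analyte = 0.02786 − 6.604 × 10^-3 = 0.02126 mol
From the 1:2 ratio, n(Na2CO3) = 1/2 × 0.02126 = 0.01063 mol
mass of Na2CO3 = 0.01063 × 105.99 = 1.127 g

1.127 g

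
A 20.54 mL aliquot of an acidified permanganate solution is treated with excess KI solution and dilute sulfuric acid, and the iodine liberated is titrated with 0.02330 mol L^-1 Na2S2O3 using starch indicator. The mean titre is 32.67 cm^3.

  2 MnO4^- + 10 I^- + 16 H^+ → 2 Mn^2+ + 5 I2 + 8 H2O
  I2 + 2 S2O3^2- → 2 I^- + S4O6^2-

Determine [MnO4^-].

n(S2O3^2-) = 0.03267 × 0.02330 = 7.612 × 10^-4 mol
n(I2) = n(S2O3^2-)/2 = 3.806 × 10^-4 mol
From the 2:5 ratio, n(MnO4^-) in the aliquot = 2/5 × 3.806 × 10^-4 = 1.522 × 10^-4 mol
[MnO4^-] = 1.522 × 10^-4 / 0.02054 = 0.007412 mol/L

0.007412 mol/L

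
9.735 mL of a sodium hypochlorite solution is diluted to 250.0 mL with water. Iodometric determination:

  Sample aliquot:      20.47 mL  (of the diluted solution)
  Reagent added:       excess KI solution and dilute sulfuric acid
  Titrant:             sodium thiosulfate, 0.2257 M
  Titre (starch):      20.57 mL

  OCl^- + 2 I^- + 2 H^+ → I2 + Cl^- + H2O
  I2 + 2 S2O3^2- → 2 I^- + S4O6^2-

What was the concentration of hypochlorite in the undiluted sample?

n(S2O3^2-) = 0.02057 × 0.2257 = 4.643 × 10^-3 mol
n(I2) = n(S2O3^2-)/2 = 2.321 × 10^-3 mol
n(OCl^-) in the aliquot = 2.321 × 10^-3 mol (1:1 ratio)
[OCl^-]_dilute = 2.321 × 10^-3 / 0.02047 = 0.1134 mol/L
[OCl^-]_original = 0.1134 × 250.0/9.735 = 2.912 mol/L

2.912 M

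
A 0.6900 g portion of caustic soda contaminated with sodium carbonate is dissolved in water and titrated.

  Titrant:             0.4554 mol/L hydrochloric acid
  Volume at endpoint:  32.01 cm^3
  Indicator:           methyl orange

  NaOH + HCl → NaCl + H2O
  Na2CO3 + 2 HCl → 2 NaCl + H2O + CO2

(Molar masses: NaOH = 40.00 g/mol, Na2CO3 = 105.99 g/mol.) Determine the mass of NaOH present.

n(HCl) = 0.03201 × 0.4554 = 0.01458 mol
Let x = n(NaOH), y = n(Na2CO3).
Titrant: 1x + 2y = 0.01458;  mass: 40.00x + 105.99y = 0.6900
Solving, x = 6.351 × 10^-3 mol, y = 4.113 × 10^-3 mol
mass of NaOH = 6.351 × 10^-3 × 40.00 = 0.2540 g

0.2540 g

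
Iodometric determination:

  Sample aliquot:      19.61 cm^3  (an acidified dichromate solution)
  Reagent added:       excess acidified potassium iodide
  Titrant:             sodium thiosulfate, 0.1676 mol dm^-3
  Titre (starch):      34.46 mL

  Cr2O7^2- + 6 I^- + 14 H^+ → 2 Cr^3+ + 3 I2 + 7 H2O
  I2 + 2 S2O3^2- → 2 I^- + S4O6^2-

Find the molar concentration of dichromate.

n(S2O3^2-) = 0.03446 × 0.1676 = 5.775 × 10^-3 mol
n(I2) = n(S2O3^2-)/2 = 2.888 × 10^-3 mol
From the 1:3 ratio, n(Cr2O7^2-) in the aliquot = 1/3 × 2.888 × 10^-3 = 9.626 × 10^-4 mol
[Cr2O7^2-] = 9.626 × 10^-4 / 0.01961 = 0.04909 mol/L

0.04909 mol/L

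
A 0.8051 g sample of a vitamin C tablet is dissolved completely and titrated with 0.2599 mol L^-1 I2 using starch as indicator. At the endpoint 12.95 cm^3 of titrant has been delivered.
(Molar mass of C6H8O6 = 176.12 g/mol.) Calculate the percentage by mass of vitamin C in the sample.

73.63 %

C6H8O6 + I2 → C6H6O6 + 2 HI
n(I2) = 0.01295 L × 0.2599 mol/L = 3.366 × 10^-3 mol
n(C6H8O6) = 3.366 × 10^-3 mol (1:1 ratio)
mass of C6H8O6 = 3.366 × 10^-3 × 176.12 g/mol = 0.5928 g
% C6H8O6 = 0.5928 / 0.8051 × 100 = 73.63 %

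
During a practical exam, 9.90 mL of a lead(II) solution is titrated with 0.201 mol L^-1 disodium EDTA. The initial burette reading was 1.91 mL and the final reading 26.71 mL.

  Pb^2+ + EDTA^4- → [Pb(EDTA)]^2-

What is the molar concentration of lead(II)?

n(EDTA) = 0.0248 L × 0.201 mol/L = 4.98 × 10^-3 mol
n(Pb2+) = 4.98 × 10^-3 mol (1:1 mole ratio)
[Pb2+] = 4.98 × 10^-3 mol / 0.00990 L = 0.504 mol/L

0.504 mol/L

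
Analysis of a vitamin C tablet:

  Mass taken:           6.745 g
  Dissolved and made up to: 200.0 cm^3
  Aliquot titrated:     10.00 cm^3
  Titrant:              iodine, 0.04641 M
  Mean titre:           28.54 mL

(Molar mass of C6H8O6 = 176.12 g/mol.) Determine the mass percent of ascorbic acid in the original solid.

C6H8O6 + I2 → C6H6O6 + 2 HI
n(I2) per titration = 0.02854 × 0.04641 = 1.325 × 10^-3 mol
n(C6H8O6) in each aliquot = 1.325 × 10^-3 mol (1:1 ratio)
n(C6H8O6) in the whole flask = 1.325 × 10^-3 × 200.0/10.00 = 0.02649 mol
mass of C6H8O6 = 0.02649 × 176.12 = 4.666 g
% C6H8O6 = 4.666 / 6.745 × 100 = 69.17 %

69.17 %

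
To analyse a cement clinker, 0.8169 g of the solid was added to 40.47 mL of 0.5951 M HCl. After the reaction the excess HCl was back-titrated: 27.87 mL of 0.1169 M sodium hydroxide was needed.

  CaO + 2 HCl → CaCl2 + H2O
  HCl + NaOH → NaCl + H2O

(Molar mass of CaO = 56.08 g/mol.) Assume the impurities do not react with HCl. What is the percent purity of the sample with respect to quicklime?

n(HCl) added = 0.04047 × 0.5951 = 0.02408 mol
n(NaOH) used in back-titration = 0.02787 × 0.1169 = 3.258 × 10^-3 mol
n(HCl) left over = 3.258 × 10^-3 mol (1:1 ratio)
n(HCl) consumed by analyte = 0.02408 − 3.258 × 10^-3 = 0.02083 mol
From the 1:2 ratio, n(CaO) = 1/2 × 0.02083 = 0.01041 mol
mass of CaO = 0.01041 × 56.08 = 0.5840 g
% CaO = 0.5840 / 0.8169 × 100 = 71.48 %

71.48 %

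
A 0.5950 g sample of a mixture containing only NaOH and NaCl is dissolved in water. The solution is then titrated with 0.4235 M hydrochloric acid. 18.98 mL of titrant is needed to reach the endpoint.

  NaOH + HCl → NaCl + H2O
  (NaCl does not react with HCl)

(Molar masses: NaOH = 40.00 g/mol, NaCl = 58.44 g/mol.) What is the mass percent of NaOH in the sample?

n(HCl) = 0.01898 × 0.4235 = 8.038 × 10^-3 mol
Let x = n(NaOH), y = n(NaCl).
Titrant: 1x = 8.038 × 10^-3;  mass: 40.00x + 58.44y = 0.5950
Solving, x = 8.038 × 10^-3 mol, y = 4.680 × 10^-3 mol
mass of NaOH = 8.038 × 10^-3 × 40.00 = 0.3215 g
% NaOH = 0.3215 / 0.5950 × 100 = 54.04 %

54.04 %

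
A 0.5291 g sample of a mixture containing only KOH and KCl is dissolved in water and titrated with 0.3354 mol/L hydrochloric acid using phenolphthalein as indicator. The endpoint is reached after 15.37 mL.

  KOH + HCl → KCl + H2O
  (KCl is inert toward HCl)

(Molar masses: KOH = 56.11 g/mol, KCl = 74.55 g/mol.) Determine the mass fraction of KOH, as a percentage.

54.67 %

n(HCl) = 0.01537 × 0.3354 = 5.155 × 10^-3 mol
Let x = n(KOH), y = n(KCl).
Titrant: 1x = 5.155 × 10^-3;  mass: 56.11x + 74.55y = 0.5291
Solving, x = 5.155 × 10^-3 mol, y = 3.217 × 10^-3 mol
mass of KOH = 5.155 × 10^-3 × 56.11 = 0.2893 g
% KOH = 0.2893 / 0.5291 × 100 = 54.67 %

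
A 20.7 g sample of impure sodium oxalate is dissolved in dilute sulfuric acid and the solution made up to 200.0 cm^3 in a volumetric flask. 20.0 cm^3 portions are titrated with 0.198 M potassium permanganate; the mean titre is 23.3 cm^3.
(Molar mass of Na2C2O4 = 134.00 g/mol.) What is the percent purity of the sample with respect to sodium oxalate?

2 MnO4^- + 5 C2O4^2- + 16 H^+ → 2 Mn^2+ + 10 CO2 + 8 H2O
n(KMnO4) per titration = 0.0233 × 0.198 = 4.61 × 10^-3 mol
From the 5:2 ratio, n(Na2C2O4) in each aliquot = 5/2 × 4.61 × 10^-3 = 0.0115 mol
n(Na2C2O4) in the whole flask = 0.0115 × 200.0/20.0 = 0.115 mol
mass of Na2C2O4 = 0.115 × 134.00 = 15.5 g
% Na2C2O4 = 15.5 / 20.7 × 100 = 74.7 %

74.7 %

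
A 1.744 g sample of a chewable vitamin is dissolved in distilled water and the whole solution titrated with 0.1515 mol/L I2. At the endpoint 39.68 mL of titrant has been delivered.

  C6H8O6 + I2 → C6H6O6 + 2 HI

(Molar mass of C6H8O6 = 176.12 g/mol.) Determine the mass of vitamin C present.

1.059 g

n(I2) = 0.03968 L × 0.1515 mol/L = 6.012 × 10^-3 mol
n(C6H8O6) = 6.012 × 10^-3 mol (1:1 ratio)
mass of C6H8O6 = 6.012 × 10^-3 × 176.12 g/mol = 1.059 g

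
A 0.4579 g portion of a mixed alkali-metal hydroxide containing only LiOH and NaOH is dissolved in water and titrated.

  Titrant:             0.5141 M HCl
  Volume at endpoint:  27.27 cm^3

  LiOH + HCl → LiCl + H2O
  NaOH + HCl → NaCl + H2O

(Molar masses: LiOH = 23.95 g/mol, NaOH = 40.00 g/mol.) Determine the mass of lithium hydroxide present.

0.1535 g

n(HCl) = 0.02727 × 0.5141 = 0.01402 mol
Let x = n(LiOH), y = n(NaOH).
Titrant: 1x + 1y = 0.01402;  mass: 23.95x + 40.00y = 0.4579
Solving, x = 6.410 × 10^-3 mol, y = 7.610 × 10^-3 mol
mass of LiOH = 6.410 × 10^-3 × 23.95 = 0.1535 g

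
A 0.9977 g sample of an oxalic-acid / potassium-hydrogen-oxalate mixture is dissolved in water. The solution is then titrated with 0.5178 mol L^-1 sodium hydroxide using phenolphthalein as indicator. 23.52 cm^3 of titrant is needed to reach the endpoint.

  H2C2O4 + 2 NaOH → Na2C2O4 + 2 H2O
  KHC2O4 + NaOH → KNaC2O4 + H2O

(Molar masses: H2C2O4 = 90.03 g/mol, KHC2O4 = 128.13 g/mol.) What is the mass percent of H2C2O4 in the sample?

30.55 %

n(NaOH) = 0.02352 × 0.5178 = 0.01218 mol
Let x = n(H2C2O4), y = n(KHC2O4).
Titrant: 2x + 1y = 0.01218;  mass: 90.03x + 128.13y = 0.9977
Solving, x = 3.385 × 10^-3 mol, y = 5.408 × 10^-3 mol
mass of H2C2O4 = 3.385 × 10^-3 × 90.03 = 0.3048 g
% H2C2O4 = 0.3048 / 0.9977 × 100 = 30.55 %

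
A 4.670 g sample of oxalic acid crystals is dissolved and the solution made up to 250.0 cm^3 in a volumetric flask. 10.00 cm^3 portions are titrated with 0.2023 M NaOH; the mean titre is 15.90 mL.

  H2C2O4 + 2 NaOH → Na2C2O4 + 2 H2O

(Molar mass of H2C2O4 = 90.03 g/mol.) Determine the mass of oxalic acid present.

n(NaOH) per titration = 0.01590 × 0.2023 = 3.217 × 10^-3 mol
From the 1:2 ratio, n(H2C2O4) in each aliquot = 1/2 × 3.217 × 10^-3 = 1.608 × 10^-3 mol
n(H2C2O4) in the whole flask = 1.608 × 10^-3 × 250.0/10.00 = 0.04021 mol
mass of H2C2O4 = 0.04021 × 90.03 = 3.620 g

3.620 g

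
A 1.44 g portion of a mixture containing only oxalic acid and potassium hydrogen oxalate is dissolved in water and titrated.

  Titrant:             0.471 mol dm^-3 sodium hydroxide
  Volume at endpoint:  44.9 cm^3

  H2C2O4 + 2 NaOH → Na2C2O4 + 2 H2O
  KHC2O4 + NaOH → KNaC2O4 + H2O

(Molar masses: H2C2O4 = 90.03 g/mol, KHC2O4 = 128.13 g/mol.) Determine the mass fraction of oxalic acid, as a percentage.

47.8 %

n(NaOH) = 0.0449 × 0.471 = 0.0211 mol
Let x = n(H2C2O4), y = n(KHC2O4).
Titrant: 2x + 1y = 0.0211;  mass: 90.03x + 128.13y = 1.44
Solving, x = 7.64 × 10^-3 mol, y = 5.87 × 10^-3 mol
mass of H2C2O4 = 7.64 × 10^-3 × 90.03 = 0.688 g
% H2C2O4 = 0.688 / 1.44 × 100 = 47.8 %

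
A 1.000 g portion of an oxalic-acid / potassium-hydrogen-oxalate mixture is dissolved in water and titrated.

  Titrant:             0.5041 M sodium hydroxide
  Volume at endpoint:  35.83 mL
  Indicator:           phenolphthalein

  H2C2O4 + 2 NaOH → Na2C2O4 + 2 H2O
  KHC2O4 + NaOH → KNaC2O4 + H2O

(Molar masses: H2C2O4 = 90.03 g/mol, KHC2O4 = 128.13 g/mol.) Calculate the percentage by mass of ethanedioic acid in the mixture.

n(NaOH) = 0.03583 × 0.5041 = 0.01806 mol
Let x = n(H2C2O4), y = n(KHC2O4).
Titrant: 2x + 1y = 0.01806;  mass: 90.03x + 128.13y = 1.000
Solving, x = 7.906 × 10^-3 mol, y = 2.249 × 10^-3 mol
mass of H2C2O4 = 7.906 × 10^-3 × 90.03 = 0.7118 g
% H2C2O4 = 0.7118 / 1.000 × 100 = 71.18 %

71.18 %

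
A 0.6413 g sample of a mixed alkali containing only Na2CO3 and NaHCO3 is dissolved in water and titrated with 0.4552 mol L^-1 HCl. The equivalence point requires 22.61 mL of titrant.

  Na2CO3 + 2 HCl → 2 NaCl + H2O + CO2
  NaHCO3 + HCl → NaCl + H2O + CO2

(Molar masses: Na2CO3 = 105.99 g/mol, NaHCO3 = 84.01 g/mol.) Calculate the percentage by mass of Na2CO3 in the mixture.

59.51 %

n(HCl) = 0.02261 × 0.4552 = 0.01029 mol
Let x = n(Na2CO3), y = n(NaHCO3).
Titrant: 2x + 1y = 0.01029;  mass: 105.99x + 84.01y = 0.6413
Solving, x = 3.600 × 10^-3 mol, y = 3.091 × 10^-3 mol
mass of Na2CO3 = 3.600 × 10^-3 × 105.99 = 0.3816 g
% Na2CO3 = 0.3816 / 0.6413 × 100 = 59.51 %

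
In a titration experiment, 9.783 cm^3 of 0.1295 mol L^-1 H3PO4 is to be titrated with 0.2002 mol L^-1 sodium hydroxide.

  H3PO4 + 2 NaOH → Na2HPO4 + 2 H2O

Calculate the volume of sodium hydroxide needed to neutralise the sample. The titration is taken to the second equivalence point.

12.66 mL

n(H3PO4) = 0.009783 L × 0.1295 mol/L = 1.267 × 10^-3 mol
From the 2:1 stoichiometry, n(NaOH) = 2/1 × 1.267 × 10^-3 = 2.534 × 10^-3 mol
V(NaOH) = 2.534 × 10^-3 mol / 0.2002 mol/L = 0.01266 L = 12.66 mL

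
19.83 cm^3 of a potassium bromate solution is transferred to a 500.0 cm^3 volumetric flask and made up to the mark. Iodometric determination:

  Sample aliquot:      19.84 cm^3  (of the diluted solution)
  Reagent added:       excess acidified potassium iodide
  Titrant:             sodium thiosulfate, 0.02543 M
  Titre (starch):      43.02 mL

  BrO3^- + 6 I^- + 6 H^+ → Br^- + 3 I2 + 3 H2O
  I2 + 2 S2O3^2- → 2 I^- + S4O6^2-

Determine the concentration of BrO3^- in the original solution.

0.2317 M

n(S2O3^2-) = 0.04302 × 0.02543 = 1.094 × 10^-3 mol
n(I2) = n(S2O3^2-)/2 = 5.470 × 10^-4 mol
From the 1:3 ratio, n(BrO3^-) in the aliquot = 1/3 × 5.470 × 10^-4 = 1.823 × 10^-4 mol
[BrO3^-]_dilute = 1.823 × 10^-4 / 0.01984 = 0.009190 mol/L
[BrO3^-]_original = 0.009190 × 500.0/19.83 = 0.2317 mol/L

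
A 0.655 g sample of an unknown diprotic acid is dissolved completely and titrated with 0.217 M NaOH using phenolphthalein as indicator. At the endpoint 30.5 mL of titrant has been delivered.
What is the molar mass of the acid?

n(NaOH) = 0.0305 L × 0.217 mol/L = 6.62 × 10^-3 mol
From the 1:2 ratio, n(H2A) = 1/2 × 6.62 × 10^-3 = 3.31 × 10^-3 mol
M = m / n = 0.655 g / 3.31 × 10^-3 mol = 198 g/mol

198 g/mol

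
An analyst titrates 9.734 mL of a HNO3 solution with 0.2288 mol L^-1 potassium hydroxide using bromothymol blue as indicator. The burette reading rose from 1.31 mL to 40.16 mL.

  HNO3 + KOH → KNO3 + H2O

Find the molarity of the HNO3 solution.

0.9132 mol/L

n(KOH) = 0.03885 L × 0.2288 mol/L = 8.889 × 10^-3 mol
n(HNO3) = 8.889 × 10^-3 mol (1:1 mole ratio)
[HNO3] = 8.889 × 10^-3 mol / 0.009734 L = 0.9132 mol/L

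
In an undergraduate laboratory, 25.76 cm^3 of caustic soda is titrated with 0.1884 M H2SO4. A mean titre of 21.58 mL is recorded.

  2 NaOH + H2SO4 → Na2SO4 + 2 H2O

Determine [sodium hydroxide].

n(H2SO4) = 0.02158 L × 0.1884 mol/L = 4.066 × 10^-3 mol
From the 2:1 mole ratio, n(NaOH) = 2/1 × 4.066 × 10^-3 = 8.131 × 10^-3 mol
[NaOH] = 8.131 × 10^-3 mol / 0.02576 L = 0.3157 mol/L

0.3157 M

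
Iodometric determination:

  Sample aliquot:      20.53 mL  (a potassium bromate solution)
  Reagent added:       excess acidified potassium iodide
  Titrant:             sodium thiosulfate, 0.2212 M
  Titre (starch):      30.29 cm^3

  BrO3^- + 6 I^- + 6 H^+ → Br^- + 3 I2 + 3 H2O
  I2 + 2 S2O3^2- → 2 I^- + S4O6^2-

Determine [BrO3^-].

n(S2O3^2-) = 0.03029 × 0.2212 = 6.700 × 10^-3 mol
n(I2) = n(S2O3^2-)/2 = 3.350 × 10^-3 mol
From the 1:3 ratio, n(BrO3^-) in the aliquot = 1/3 × 3.350 × 10^-3 = 1.117 × 10^-3 mol
[BrO3^-] = 1.117 × 10^-3 / 0.02053 = 0.05439 mol/L

0.05439 M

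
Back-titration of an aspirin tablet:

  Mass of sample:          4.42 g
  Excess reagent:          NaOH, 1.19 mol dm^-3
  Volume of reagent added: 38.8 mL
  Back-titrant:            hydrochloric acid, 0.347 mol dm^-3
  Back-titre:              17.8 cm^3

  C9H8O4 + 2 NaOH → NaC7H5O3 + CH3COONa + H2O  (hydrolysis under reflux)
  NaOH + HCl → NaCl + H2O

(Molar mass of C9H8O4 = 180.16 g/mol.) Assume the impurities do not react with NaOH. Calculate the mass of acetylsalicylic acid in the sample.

n(NaOH) added = 0.0388 × 1.19 = 0.0462 mol
n(HCl) used in back-titration = 0.0178 × 0.347 = 6.18 × 10^-3 mol
n(NaOH) left over = 6.18 × 10^-3 mol (1:1 ratio)
n(NaOH) consumed by analyte = 0.0462 − 6.18 × 10^-3 = 0.0400 mol
From the 1:2 ratio, n(C9H8O4) = 1/2 × 0.0400 = 0.0200 mol
mass of C9H8O4 = 0.0200 × 180.16 = 3.60 g

3.60 g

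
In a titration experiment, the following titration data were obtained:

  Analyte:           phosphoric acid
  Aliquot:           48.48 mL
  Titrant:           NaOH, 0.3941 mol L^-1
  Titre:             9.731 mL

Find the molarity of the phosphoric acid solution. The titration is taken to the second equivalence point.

0.03955 mol/L

H3PO4 + 2 NaOH → Na2HPO4 + 2 H2O
n(NaOH) = 0.009731 L × 0.3941 mol/L = 3.835 × 10^-3 mol
From the 1:2 mole ratio, n(H3PO4) = 1/2 × 3.835 × 10^-3 = 1.917 × 10^-3 mol
[H3PO4] = 1.917 × 10^-3 mol / 0.04848 L = 0.03955 mol/L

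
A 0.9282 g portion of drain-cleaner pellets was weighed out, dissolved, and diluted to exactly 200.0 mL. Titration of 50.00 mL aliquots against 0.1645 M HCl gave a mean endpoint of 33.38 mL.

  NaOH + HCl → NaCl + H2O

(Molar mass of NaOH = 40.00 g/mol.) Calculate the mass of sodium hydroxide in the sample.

0.8786 g

n(HCl) per titration = 0.03338 × 0.1645 = 5.491 × 10^-3 mol
n(NaOH) in each aliquot = 5.491 × 10^-3 mol (1:1 ratio)
n(NaOH) in the whole flask = 5.491 × 10^-3 × 200.0/50.00 = 0.02196 mol
mass of NaOH = 0.02196 × 40.00 = 0.8786 g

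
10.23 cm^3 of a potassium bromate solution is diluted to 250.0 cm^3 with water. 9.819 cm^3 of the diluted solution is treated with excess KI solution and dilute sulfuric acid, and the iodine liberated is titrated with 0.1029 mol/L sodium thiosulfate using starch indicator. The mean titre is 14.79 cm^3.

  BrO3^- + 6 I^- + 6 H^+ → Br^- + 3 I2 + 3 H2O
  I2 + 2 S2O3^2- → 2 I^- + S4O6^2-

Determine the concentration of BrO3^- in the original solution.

n(S2O3^2-) = 0.01479 × 0.1029 = 1.522 × 10^-3 mol
n(I2) = n(S2O3^2-)/2 = 7.609 × 10^-4 mol
From the 1:3 ratio, n(BrO3^-) in the aliquot = 1/3 × 7.609 × 10^-4 = 2.536 × 10^-4 mol
[BrO3^-]_dilute = 2.536 × 10^-4 / 0.009819 = 0.02583 mol/L
[BrO3^-]_original = 0.02583 × 250.0/10.23 = 0.6313 mol/L

0.6313 mol/L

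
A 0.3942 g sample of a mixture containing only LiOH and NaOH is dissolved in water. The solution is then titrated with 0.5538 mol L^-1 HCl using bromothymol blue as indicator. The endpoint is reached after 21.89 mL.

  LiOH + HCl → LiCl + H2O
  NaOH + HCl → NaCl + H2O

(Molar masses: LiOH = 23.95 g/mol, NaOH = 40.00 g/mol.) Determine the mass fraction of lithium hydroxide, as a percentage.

34.34 %

n(HCl) = 0.02189 × 0.5538 = 0.01212 mol
Let x = n(LiOH), y = n(NaOH).
Titrant: 1x + 1y = 0.01212;  mass: 23.95x + 40.00y = 0.3942
Solving, x = 5.652 × 10^-3 mol, y = 6.471 × 10^-3 mol
mass of LiOH = 5.652 × 10^-3 × 23.95 = 0.1354 g
% LiOH = 0.1354 / 0.3942 × 100 = 34.34 %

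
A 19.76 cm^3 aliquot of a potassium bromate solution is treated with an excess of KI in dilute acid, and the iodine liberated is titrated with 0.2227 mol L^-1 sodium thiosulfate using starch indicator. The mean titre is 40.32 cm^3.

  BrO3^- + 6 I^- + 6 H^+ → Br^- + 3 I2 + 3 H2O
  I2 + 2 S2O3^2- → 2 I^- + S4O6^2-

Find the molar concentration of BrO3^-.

n(S2O3^2-) = 0.04032 × 0.2227 = 8.979 × 10^-3 mol
n(I2) = n(S2O3^2-)/2 = 4.490 × 10^-3 mol
From the 1:3 ratio, n(BrO3^-) in the aliquot = 1/3 × 4.490 × 10^-3 = 1.497 × 10^-3 mol
[BrO3^-] = 1.497 × 10^-3 / 0.01976 = 0.07574 mol/L

0.07574 mol/L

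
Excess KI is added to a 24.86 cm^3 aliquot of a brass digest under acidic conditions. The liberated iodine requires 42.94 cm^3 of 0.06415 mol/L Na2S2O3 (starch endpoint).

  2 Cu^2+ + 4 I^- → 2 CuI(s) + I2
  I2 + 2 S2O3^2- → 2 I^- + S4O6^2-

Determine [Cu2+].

n(S2O3^2-) = 0.04294 × 0.06415 = 2.755 × 10^-3 mol
n(I2) = n(S2O3^2-)/2 = 1.377 × 10^-3 mol
From the 2:1 ratio, n(Cu2+) in the aliquot = 2/1 × 1.377 × 10^-3 = 2.755 × 10^-3 mol
[Cu2+] = 2.755 × 10^-3 / 0.02486 = 0.1108 mol/L

0.1108 mol/L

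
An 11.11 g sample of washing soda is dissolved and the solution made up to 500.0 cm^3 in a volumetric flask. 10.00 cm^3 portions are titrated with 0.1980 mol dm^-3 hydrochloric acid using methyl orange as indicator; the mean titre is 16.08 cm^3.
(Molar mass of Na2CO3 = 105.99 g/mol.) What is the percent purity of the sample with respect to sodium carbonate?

Na2CO3 + 2 HCl → 2 NaCl + H2O + CO2
n(HCl) per titration = 0.01608 × 0.1980 = 3.184 × 10^-3 mol
From the 1:2 ratio, n(Na2CO3) in each aliquot = 1/2 × 3.184 × 10^-3 = 1.592 × 10^-3 mol
n(Na2CO3) in the whole flask = 1.592 × 10^-3 × 500.0/10.00 = 0.07960 mol
mass of Na2CO3 = 0.07960 × 105.99 = 8.436 g
% Na2CO3 = 8.436 / 11.11 × 100 = 75.94 %

75.94 %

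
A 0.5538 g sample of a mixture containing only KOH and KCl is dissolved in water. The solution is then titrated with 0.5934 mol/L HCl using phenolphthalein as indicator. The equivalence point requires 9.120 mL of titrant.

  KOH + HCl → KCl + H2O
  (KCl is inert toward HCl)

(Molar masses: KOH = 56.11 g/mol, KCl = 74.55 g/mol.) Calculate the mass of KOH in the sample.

n(HCl) = 0.009120 × 0.5934 = 5.412 × 10^-3 mol
Let x = n(KOH), y = n(KCl).
Titrant: 1x = 5.412 × 10^-3;  mass: 56.11x + 74.55y = 0.5538
Solving, x = 5.412 × 10^-3 mol, y = 3.355 × 10^-3 mol
mass of KOH = 5.412 × 10^-3 × 56.11 = 0.3037 g

0.3037 g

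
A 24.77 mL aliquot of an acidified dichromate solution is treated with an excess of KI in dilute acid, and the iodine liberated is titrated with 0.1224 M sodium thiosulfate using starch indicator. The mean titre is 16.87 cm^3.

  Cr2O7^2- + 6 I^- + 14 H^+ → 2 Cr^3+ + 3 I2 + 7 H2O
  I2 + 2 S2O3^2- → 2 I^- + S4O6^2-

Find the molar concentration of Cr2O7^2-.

n(S2O3^2-) = 0.01687 × 0.1224 = 2.065 × 10^-3 mol
n(I2) = n(S2O3^2-)/2 = 1.032 × 10^-3 mol
From the 1:3 ratio, n(Cr2O7^2-) in the aliquot = 1/3 × 1.032 × 10^-3 = 3.441 × 10^-4 mol
[Cr2O7^2-] = 3.441 × 10^-4 / 0.02477 = 0.01389 mol/L

0.01389 M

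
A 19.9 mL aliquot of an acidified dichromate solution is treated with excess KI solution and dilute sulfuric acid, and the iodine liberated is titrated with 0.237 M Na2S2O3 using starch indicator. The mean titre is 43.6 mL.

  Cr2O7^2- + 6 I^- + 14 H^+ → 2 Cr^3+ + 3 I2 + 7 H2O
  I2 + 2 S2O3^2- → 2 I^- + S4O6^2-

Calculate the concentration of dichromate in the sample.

n(S2O3^2-) = 0.0436 × 0.237 = 0.0103 mol
n(I2) = n(S2O3^2-)/2 = 5.17 × 10^-3 mol
From the 1:3 ratio, n(Cr2O7^2-) in the aliquot = 1/3 × 5.17 × 10^-3 = 1.72 × 10^-3 mol
[Cr2O7^2-] = 1.72 × 10^-3 / 0.0199 = 0.0865 mol/L

0.0865 M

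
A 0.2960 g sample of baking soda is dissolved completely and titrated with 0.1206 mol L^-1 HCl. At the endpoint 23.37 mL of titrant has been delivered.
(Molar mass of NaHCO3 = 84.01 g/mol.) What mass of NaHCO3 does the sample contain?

NaHCO3 + HCl → NaCl + H2O + CO2
n(HCl) = 0.02337 L × 0.1206 mol/L = 2.818 × 10^-3 mol
n(NaHCO3) = 2.818 × 10^-3 mol (1:1 ratio)
mass of NaHCO3 = 2.818 × 10^-3 × 84.01 g/mol = 0.2368 g

0.2368 g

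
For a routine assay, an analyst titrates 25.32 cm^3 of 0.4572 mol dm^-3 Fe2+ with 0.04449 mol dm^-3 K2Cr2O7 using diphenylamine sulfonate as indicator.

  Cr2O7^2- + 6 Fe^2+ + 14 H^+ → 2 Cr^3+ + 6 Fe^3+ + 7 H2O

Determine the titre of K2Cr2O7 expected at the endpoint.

43.37 mL

n(Fe2+) = 0.02532 L × 0.4572 mol/L = 0.01158 mol
From the 1:6 stoichiometry, n(K2Cr2O7) = 1/6 × 0.01158 = 1.929 × 10^-3 mol
V(K2Cr2O7) = 1.929 × 10^-3 mol / 0.04449 mol/L = 0.04337 L = 43.37 mL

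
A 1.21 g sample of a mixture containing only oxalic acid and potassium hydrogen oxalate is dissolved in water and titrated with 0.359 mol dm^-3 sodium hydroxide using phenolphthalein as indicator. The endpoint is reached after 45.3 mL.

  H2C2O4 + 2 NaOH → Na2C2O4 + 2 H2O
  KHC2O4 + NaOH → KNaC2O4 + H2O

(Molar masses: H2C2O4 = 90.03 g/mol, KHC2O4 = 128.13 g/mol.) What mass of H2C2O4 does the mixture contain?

0.473 g

n(NaOH) = 0.0453 × 0.359 = 0.0163 mol
Let x = n(H2C2O4), y = n(KHC2O4).
Titrant: 2x + 1y = 0.0163;  mass: 90.03x + 128.13y = 1.21
Solving, x = 5.26 × 10^-3 mol, y = 5.75 × 10^-3 mol
mass of H2C2O4 = 5.26 × 10^-3 × 90.03 = 0.473 g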